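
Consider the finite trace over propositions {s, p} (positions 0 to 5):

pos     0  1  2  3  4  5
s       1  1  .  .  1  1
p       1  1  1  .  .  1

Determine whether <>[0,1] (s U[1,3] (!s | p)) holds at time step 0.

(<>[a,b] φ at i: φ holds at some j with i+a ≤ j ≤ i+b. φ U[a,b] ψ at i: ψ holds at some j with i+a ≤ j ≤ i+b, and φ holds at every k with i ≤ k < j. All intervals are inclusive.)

Holds

Check (s U[1,3] (!s | p)) at each j in [0,1]:
  j=0: holds
  j=1: holds
Found at j=0 → formula holds.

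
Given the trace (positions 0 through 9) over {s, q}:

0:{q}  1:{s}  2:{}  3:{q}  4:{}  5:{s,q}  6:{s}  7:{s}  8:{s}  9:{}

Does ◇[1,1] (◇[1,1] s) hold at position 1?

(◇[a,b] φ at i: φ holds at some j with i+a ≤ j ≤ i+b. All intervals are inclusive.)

Does not hold

Check ◇[1,1] s at each j in [2,2]:
  j=2: fails (none in [3,3])
No position in the window satisfies it → formula fails.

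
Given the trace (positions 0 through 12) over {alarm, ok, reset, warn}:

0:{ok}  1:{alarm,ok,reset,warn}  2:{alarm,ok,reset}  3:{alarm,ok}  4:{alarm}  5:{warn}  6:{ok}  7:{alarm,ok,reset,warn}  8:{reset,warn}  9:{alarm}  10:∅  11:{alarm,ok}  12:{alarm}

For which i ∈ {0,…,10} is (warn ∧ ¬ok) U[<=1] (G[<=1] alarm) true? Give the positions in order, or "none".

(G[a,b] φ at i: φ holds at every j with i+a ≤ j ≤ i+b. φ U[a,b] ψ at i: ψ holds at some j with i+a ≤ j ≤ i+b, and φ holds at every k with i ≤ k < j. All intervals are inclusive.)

Evaluate at each i in [0,10]:
  i=0: ✗ (lhs fails at k=0 before rhs at j=1)
  i=1: ✓ (rhs at j=1)
  i=2: ✓ (rhs at j=2)
  i=3: ✓ (rhs at j=3)
  i=4: ✗ (no rhs in [4,5])
  i=5: ✗ (no rhs in [5,6])
  i=6: ✗ (no rhs in [6,7])
  i=7: ✗ (no rhs in [7,8])
  i=8: ✗ (no rhs in [8,9])
  i=9: ✗ (no rhs in [9,10])
  i=10: ✗ (lhs fails at k=10 before rhs at j=11)

1, 2, 3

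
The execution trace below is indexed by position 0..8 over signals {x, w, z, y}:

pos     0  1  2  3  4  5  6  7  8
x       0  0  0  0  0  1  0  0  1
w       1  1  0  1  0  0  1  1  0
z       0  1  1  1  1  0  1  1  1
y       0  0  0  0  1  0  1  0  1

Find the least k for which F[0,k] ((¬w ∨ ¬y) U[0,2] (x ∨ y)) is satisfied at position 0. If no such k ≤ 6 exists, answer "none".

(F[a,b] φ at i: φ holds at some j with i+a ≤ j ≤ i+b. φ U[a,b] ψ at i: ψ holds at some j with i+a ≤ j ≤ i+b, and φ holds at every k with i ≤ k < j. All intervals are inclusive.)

2

Scan j = 0,1,… for ((¬w ∨ ¬y) U[0,2] (x ∨ y)):
  j=0: fails
  j=1: fails
  j=2: holds
First hit at j=2, so smallest k = 2-0 = 2.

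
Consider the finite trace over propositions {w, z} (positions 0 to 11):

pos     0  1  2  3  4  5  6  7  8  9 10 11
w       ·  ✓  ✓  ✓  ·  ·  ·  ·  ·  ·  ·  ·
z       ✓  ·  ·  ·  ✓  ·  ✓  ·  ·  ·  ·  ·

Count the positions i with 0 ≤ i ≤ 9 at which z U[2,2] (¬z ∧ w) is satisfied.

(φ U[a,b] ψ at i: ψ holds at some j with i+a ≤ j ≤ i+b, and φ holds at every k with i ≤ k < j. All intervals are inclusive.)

0

Evaluate at each i in [0,9]:
  i=0: ✗ (lhs fails at k=1 before rhs at j=2)
  i=1: ✗ (lhs fails at k=1 before rhs at j=3)
  i=2: ✗ (no rhs in [4,4])
  i=3: ✗ (no rhs in [5,5])
  i=4: ✗ (no rhs in [6,6])
  i=5: ✗ (no rhs in [7,7])
  i=6: ✗ (no rhs in [8,8])
  i=7: ✗ (no rhs in [9,9])
  i=8: ✗ (no rhs in [10,10])
  i=9: ✗ (no rhs in [11,11])
Positions where it holds: {} → 0.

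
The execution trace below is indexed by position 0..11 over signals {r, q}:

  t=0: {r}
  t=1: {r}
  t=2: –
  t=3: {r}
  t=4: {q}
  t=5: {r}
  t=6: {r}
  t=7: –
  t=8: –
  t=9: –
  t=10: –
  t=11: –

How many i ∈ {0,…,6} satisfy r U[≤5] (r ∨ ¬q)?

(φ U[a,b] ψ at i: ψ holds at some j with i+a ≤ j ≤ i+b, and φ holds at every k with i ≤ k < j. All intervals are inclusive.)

Evaluate at each i in [0,6]:
  i=0: ✓ (rhs at j=0)
  i=1: ✓ (rhs at j=1)
  i=2: ✓ (rhs at j=2)
  i=3: ✓ (rhs at j=3)
  i=4: ✗ (lhs fails at k=4 before rhs at j=5)
  i=5: ✓ (rhs at j=5)
  i=6: ✓ (rhs at j=6)
Positions where it holds: {0, 1, 2, 3, 5, 6} → 6.

6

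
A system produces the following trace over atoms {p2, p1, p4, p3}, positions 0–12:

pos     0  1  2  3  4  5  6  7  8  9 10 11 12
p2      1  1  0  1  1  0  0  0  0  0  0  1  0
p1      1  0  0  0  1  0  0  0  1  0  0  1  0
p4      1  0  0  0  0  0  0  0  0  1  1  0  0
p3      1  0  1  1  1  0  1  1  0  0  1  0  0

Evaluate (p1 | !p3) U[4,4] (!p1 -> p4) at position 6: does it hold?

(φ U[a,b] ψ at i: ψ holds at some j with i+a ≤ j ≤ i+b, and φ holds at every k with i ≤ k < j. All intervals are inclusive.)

Need some j in [10,10] with (!p1 -> p4), and (p1 | !p3) at every k in [6,j-1].
  j=10: (!p1 -> p4) holds, but (p1 | !p3) fails at k=6 → not this j.
No j in the window works → until fails.

Does not hold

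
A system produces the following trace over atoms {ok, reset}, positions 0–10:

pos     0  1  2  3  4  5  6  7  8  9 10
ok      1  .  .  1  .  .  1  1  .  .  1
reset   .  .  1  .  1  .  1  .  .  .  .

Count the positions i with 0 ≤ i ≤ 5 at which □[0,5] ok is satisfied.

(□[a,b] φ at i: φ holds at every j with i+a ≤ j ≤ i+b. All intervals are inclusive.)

0

Evaluate at each i in [0,5]:
  i=0: ✗ (fails at j=1)
  i=1: ✗ (fails at j=1)
  i=2: ✗ (fails at j=2)
  i=3: ✗ (fails at j=4)
  i=4: ✗ (fails at j=4)
  i=5: ✗ (fails at j=5)
Positions where it holds: {} → 0.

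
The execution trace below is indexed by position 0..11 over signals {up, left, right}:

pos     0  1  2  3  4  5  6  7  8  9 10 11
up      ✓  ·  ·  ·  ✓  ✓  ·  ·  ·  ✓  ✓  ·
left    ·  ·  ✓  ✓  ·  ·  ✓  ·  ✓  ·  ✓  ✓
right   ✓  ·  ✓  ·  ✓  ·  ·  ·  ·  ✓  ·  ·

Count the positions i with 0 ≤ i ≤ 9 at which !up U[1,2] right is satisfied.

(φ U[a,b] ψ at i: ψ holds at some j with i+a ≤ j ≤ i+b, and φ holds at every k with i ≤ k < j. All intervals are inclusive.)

Evaluate at each i in [0,9]:
  i=0: ✗ (lhs fails at k=0 before rhs at j=2)
  i=1: ✓ (rhs at j=2; lhs holds on [1,1])
  i=2: ✓ (rhs at j=4; lhs holds on [2,3])
  i=3: ✓ (rhs at j=4; lhs holds on [3,3])
  i=4: ✗ (no rhs in [5,6])
  i=5: ✗ (no rhs in [6,7])
  i=6: ✗ (no rhs in [7,8])
  i=7: ✓ (rhs at j=9; lhs holds on [7,8])
  i=8: ✓ (rhs at j=9; lhs holds on [8,8])
  i=9: ✗ (no rhs in [10,11])
Positions where it holds: {1, 2, 3, 7, 8} → 5.

5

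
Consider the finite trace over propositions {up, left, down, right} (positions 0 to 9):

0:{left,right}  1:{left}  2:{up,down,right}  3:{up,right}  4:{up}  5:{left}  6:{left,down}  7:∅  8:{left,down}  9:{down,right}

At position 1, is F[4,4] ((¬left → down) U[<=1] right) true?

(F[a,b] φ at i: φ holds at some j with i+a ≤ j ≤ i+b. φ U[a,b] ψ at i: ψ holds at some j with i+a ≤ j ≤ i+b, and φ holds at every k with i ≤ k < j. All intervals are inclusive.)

Check ((¬left → down) U[<=1] right) at each j in [5,5]:
  j=5: fails
No position in the window satisfies it → formula fails.

False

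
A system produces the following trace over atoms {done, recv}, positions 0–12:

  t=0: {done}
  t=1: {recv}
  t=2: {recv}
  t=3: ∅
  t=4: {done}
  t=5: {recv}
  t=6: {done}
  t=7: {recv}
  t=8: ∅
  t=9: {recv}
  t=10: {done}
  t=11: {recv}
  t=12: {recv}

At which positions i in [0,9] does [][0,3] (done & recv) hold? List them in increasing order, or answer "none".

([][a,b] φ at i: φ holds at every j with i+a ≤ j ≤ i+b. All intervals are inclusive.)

none

Evaluate at each i in [0,9]:
  i=0: ✗ (fails at j=0)
  i=1: ✗ (fails at j=1)
  i=2: ✗ (fails at j=2)
  i=3: ✗ (fails at j=3)
  i=4: ✗ (fails at j=4)
  i=5: ✗ (fails at j=5)
  i=6: ✗ (fails at j=6)
  i=7: ✗ (fails at j=7)
  i=8: ✗ (fails at j=8)
  i=9: ✗ (fails at j=9)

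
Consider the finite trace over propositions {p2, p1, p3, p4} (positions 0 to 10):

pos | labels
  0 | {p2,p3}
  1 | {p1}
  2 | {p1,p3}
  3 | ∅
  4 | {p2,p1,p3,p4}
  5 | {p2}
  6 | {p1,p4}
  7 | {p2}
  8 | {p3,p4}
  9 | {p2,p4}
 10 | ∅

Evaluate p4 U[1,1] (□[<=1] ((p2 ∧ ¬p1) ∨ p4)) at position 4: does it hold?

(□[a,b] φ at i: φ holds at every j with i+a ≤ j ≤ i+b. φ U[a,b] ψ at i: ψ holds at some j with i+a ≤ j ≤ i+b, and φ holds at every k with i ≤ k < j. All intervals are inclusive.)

Need some j in [5,5] with □[<=1] ((p2 ∧ ¬p1) ∨ p4), and p4 at every k in [4,j-1].
  j=5: □[<=1] ((p2 ∧ ¬p1) ∨ p4) holds; p4 holds at every k in [4,4] → satisfied.

Holds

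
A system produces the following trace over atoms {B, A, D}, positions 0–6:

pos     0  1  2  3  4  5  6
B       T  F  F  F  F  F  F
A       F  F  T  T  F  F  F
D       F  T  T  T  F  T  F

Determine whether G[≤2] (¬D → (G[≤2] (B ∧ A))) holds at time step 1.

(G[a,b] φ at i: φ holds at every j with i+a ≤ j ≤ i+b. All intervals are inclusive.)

Check (¬D → (G[≤2] (B ∧ A))) at every j in [1,3]:
  j=1: antecedent false → ✓
  j=2: antecedent false → ✓
  j=3: antecedent false → ✓
All positions satisfy it → formula holds.

Yes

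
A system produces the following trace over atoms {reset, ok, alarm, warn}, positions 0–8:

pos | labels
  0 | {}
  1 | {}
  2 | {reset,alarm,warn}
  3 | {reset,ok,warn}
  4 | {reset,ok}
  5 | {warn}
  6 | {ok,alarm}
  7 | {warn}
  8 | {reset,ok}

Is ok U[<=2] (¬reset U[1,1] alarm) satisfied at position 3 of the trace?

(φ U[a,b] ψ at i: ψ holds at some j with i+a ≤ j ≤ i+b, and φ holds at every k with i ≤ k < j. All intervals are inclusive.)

Holds

Need some j in [3,5] with (¬reset U[1,1] alarm), and ok at every k in [3,j-1].
  j=3: (¬reset U[1,1] alarm) — fails.
  j=4: (¬reset U[1,1] alarm) — fails.
  j=5: (¬reset U[1,1] alarm) holds; ok holds at every k in [3,4] → satisfied.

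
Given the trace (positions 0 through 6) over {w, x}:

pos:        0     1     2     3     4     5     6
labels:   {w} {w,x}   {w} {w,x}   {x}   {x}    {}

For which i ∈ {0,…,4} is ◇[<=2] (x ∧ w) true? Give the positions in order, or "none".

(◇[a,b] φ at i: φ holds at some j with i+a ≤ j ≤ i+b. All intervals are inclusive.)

0, 1, 2, 3

Evaluate at each i in [0,4]:
  i=0: ✓ (witness j=1)
  i=1: ✓ (witness j=1)
  i=2: ✓ (witness j=3)
  i=3: ✓ (witness j=3)
  i=4: ✗ (none in [4,6])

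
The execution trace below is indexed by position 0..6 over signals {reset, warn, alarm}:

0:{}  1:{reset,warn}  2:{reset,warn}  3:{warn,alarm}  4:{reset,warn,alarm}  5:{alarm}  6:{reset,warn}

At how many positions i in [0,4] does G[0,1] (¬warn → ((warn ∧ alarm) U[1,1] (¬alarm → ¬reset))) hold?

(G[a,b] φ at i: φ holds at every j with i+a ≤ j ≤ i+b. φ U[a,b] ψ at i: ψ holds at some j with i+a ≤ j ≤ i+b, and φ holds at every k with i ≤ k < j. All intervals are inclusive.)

Evaluate at each i in [0,4]:
  i=0: ✗ (fails at j=0)
  i=1: ✓ (all of [1,2])
  i=2: ✓ (all of [2,3])
  i=3: ✓ (all of [3,4])
  i=4: ✗ (fails at j=5)
Positions where it holds: {1, 2, 3} → 3.

3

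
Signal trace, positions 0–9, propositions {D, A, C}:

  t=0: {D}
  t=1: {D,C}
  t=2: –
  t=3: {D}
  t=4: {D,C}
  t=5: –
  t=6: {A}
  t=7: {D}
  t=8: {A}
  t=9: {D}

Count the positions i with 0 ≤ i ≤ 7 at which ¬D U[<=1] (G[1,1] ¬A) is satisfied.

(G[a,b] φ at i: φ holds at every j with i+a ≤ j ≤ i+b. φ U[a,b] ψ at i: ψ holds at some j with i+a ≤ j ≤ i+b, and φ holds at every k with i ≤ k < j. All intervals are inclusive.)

Evaluate at each i in [0,7]:
  i=0: ✓ (rhs at j=0)
  i=1: ✓ (rhs at j=1)
  i=2: ✓ (rhs at j=2)
  i=3: ✓ (rhs at j=3)
  i=4: ✓ (rhs at j=4)
  i=5: ✓ (rhs at j=6; lhs holds on [5,5])
  i=6: ✓ (rhs at j=6)
  i=7: ✗ (lhs fails at k=7 before rhs at j=8)
Positions where it holds: {0, 1, 2, 3, 4, 5, 6} → 7.

7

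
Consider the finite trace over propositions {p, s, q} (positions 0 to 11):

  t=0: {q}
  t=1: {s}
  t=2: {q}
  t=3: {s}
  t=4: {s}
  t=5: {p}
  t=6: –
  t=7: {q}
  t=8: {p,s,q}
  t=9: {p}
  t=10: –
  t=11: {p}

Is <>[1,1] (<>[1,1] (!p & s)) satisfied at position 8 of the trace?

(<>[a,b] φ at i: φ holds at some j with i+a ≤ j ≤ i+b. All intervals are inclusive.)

Check <>[1,1] (!p & s) at each j in [9,9]:
  j=9: fails (none in [10,10])
No position in the window satisfies it → formula fails.

False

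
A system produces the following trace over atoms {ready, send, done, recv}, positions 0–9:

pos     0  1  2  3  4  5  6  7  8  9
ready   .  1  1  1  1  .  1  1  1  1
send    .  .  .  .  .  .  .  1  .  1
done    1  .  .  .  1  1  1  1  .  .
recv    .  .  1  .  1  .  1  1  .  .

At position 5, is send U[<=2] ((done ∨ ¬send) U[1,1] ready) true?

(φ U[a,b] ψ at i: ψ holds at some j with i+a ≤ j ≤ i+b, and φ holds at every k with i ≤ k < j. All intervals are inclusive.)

True

Need some j in [5,7] with ((done ∨ ¬send) U[1,1] ready), and send at every k in [5,j-1].
  j=5: ((done ∨ ¬send) U[1,1] ready) holds; no prefix to check → satisfied.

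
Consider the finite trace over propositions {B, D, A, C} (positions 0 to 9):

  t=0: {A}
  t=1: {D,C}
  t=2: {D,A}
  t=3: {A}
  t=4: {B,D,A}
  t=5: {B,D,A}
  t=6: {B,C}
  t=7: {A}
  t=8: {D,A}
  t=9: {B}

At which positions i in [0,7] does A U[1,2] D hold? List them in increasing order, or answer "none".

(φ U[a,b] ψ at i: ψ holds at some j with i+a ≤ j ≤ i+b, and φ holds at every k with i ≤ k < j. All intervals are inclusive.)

0, 2, 3, 4, 7

Evaluate at each i in [0,7]:
  i=0: ✓ (rhs at j=1; lhs holds on [0,0])
  i=1: ✗ (lhs fails at k=1 before rhs at j=2)
  i=2: ✓ (rhs at j=4; lhs holds on [2,3])
  i=3: ✓ (rhs at j=4; lhs holds on [3,3])
  i=4: ✓ (rhs at j=5; lhs holds on [4,4])
  i=5: ✗ (no rhs in [6,7])
  i=6: ✗ (lhs fails at k=6 before rhs at j=8)
  i=7: ✓ (rhs at j=8; lhs holds on [7,7])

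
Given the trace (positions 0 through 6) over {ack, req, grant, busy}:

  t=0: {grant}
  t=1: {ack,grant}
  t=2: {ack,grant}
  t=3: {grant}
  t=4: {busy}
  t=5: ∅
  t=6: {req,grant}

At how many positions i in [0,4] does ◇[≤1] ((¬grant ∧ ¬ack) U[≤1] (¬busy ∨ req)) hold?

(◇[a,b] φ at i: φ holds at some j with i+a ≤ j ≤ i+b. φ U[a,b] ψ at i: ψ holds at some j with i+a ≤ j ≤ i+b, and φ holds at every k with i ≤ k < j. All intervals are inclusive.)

5

Evaluate at each i in [0,4]:
  i=0: ✓ (witness j=0)
  i=1: ✓ (witness j=1)
  i=2: ✓ (witness j=2)
  i=3: ✓ (witness j=3)
  i=4: ✓ (witness j=4)
Positions where it holds: {0, 1, 2, 3, 4} → 5.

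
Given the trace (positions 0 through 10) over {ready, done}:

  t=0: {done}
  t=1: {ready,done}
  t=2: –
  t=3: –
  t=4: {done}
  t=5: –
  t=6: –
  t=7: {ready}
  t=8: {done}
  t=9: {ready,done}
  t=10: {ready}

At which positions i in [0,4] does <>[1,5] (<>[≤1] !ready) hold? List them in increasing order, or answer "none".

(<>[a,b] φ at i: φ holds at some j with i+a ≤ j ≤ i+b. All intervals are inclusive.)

Evaluate at each i in [0,4]:
  i=0: ✓ (witness j=1)
  i=1: ✓ (witness j=2)
  i=2: ✓ (witness j=3)
  i=3: ✓ (witness j=4)
  i=4: ✓ (witness j=5)

0, 1, 2, 3, 4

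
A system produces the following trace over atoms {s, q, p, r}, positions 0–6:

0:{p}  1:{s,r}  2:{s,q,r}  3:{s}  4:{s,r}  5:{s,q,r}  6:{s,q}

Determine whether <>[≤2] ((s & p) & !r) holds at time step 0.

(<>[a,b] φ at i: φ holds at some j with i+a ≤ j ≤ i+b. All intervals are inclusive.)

Check ((s & p) & !r) at each j in [0,2]:
  j=0: false
  j=1: false
  j=2: false
No position in the window satisfies it → formula fails.

False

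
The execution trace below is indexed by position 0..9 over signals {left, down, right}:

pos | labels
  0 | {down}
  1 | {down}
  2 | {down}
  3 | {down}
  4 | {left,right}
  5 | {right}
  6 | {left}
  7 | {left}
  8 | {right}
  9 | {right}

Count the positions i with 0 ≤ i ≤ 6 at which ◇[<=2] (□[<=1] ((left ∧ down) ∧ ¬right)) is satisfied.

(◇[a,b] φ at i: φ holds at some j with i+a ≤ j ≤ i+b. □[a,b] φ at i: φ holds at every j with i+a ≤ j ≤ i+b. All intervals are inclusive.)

0

Evaluate at each i in [0,6]:
  i=0: ✗ (none in [0,2])
  i=1: ✗ (none in [1,3])
  i=2: ✗ (none in [2,4])
  i=3: ✗ (none in [3,5])
  i=4: ✗ (none in [4,6])
  i=5: ✗ (none in [5,7])
  i=6: ✗ (none in [6,8])
Positions where it holds: {} → 0.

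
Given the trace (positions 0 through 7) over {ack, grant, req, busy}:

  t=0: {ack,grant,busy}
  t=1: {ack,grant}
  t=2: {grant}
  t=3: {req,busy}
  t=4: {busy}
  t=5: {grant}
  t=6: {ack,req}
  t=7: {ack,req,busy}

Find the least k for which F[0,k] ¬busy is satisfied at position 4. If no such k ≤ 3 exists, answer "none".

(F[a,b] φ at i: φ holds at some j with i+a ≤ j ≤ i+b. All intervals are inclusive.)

Scan j = 4,5,… for ¬busy:
  j=4: fails
  j=5: holds
First hit at j=5, so smallest k = 5-4 = 1.

1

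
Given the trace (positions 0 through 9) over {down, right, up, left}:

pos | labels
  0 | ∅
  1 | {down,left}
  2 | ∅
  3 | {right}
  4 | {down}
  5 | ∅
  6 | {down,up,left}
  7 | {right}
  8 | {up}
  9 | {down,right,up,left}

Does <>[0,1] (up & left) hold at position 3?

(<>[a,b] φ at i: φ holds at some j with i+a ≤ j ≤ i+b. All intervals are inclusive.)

False

Check (up & left) at each j in [3,4]:
  j=3: false
  j=4: false
No position in the window satisfies it → formula fails.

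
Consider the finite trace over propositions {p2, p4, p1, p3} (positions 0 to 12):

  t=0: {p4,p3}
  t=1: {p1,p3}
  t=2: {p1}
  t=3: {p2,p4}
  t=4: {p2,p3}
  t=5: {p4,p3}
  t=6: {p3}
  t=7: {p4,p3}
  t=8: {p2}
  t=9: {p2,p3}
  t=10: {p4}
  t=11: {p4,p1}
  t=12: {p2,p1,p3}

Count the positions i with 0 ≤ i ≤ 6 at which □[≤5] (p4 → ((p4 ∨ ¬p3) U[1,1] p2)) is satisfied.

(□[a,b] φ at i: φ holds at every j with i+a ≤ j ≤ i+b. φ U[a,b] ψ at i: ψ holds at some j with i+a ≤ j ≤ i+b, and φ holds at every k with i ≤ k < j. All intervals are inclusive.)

Evaluate at each i in [0,6]:
  i=0: ✗ (fails at j=0)
  i=1: ✗ (fails at j=5)
  i=2: ✗ (fails at j=5)
  i=3: ✗ (fails at j=5)
  i=4: ✗ (fails at j=5)
  i=5: ✗ (fails at j=5)
  i=6: ✗ (fails at j=10)
Positions where it holds: {} → 0.

0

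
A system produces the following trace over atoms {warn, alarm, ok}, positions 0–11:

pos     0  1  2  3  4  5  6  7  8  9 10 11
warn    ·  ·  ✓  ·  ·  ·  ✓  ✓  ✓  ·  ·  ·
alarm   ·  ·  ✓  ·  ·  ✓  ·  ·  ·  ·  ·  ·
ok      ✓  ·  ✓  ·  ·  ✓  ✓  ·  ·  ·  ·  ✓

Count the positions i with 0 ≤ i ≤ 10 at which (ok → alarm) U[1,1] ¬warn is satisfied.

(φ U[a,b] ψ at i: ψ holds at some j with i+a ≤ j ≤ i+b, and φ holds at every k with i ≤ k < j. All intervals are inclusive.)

6

Evaluate at each i in [0,10]:
  i=0: ✗ (lhs fails at k=0 before rhs at j=1)
  i=1: ✗ (no rhs in [2,2])
  i=2: ✓ (rhs at j=3; lhs holds on [2,2])
  i=3: ✓ (rhs at j=4; lhs holds on [3,3])
  i=4: ✓ (rhs at j=5; lhs holds on [4,4])
  i=5: ✗ (no rhs in [6,6])
  i=6: ✗ (no rhs in [7,7])
  i=7: ✗ (no rhs in [8,8])
  i=8: ✓ (rhs at j=9; lhs holds on [8,8])
  i=9: ✓ (rhs at j=10; lhs holds on [9,9])
  i=10: ✓ (rhs at j=11; lhs holds on [10,10])
Positions where it holds: {2, 3, 4, 8, 9, 10} → 6.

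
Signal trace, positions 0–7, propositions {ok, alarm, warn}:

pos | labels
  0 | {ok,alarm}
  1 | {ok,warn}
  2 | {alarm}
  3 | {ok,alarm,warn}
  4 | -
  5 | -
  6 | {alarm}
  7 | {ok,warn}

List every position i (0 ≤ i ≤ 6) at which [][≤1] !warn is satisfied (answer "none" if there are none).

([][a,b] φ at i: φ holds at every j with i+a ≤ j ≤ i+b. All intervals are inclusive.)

Evaluate at each i in [0,6]:
  i=0: ✗ (fails at j=1)
  i=1: ✗ (fails at j=1)
  i=2: ✗ (fails at j=3)
  i=3: ✗ (fails at j=3)
  i=4: ✓ (all of [4,5])
  i=5: ✓ (all of [5,6])
  i=6: ✗ (fails at j=7)

4, 5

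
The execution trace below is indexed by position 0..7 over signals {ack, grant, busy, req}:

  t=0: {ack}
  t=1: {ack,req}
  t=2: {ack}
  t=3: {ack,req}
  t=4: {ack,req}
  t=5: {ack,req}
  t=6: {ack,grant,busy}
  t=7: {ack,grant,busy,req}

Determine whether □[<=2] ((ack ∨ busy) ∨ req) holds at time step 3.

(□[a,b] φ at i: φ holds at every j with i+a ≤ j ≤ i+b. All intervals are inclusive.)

Yes

Check ((ack ∨ busy) ∨ req) at every j in [3,5]:
  j=3: true
  j=4: true
  j=5: true
All positions satisfy it → formula holds.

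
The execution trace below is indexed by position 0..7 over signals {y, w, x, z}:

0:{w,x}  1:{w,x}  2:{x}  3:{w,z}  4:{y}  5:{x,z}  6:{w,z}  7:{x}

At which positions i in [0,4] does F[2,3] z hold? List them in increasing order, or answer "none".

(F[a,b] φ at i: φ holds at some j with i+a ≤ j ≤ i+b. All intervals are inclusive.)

0, 1, 2, 3, 4

Evaluate at each i in [0,4]:
  i=0: ✓ (witness j=3)
  i=1: ✓ (witness j=3)
  i=2: ✓ (witness j=5)
  i=3: ✓ (witness j=5)
  i=4: ✓ (witness j=6)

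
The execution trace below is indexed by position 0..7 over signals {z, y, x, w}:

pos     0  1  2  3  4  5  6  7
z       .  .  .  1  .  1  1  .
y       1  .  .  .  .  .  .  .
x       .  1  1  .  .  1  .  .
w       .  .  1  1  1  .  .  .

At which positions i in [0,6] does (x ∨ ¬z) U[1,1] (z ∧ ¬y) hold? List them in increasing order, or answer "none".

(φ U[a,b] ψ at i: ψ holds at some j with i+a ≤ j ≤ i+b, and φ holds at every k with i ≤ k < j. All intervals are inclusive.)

2, 4, 5

Evaluate at each i in [0,6]:
  i=0: ✗ (no rhs in [1,1])
  i=1: ✗ (no rhs in [2,2])
  i=2: ✓ (rhs at j=3; lhs holds on [2,2])
  i=3: ✗ (no rhs in [4,4])
  i=4: ✓ (rhs at j=5; lhs holds on [4,4])
  i=5: ✓ (rhs at j=6; lhs holds on [5,5])
  i=6: ✗ (no rhs in [7,7])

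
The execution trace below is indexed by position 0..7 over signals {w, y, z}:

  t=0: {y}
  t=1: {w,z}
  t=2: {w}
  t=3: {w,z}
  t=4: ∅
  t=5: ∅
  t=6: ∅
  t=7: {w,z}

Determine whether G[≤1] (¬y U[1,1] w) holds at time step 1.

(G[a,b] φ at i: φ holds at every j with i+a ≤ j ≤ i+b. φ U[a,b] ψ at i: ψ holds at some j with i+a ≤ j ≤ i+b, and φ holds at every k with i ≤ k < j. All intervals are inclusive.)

Yes

Check (¬y U[1,1] w) at every j in [1,2]:
  j=1: holds
  j=2: holds
All positions satisfy it → formula holds.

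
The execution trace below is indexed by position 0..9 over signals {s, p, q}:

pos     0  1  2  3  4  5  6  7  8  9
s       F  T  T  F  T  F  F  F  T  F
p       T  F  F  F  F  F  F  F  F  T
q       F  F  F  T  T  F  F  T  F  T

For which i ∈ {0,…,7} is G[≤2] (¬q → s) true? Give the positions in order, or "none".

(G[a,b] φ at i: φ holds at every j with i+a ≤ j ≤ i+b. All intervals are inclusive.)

Evaluate at each i in [0,7]:
  i=0: ✗ (fails at j=0)
  i=1: ✓ (all of [1,3])
  i=2: ✓ (all of [2,4])
  i=3: ✗ (fails at j=5)
  i=4: ✗ (fails at j=5)
  i=5: ✗ (fails at j=5)
  i=6: ✗ (fails at j=6)
  i=7: ✓ (all of [7,9])

1, 2, 7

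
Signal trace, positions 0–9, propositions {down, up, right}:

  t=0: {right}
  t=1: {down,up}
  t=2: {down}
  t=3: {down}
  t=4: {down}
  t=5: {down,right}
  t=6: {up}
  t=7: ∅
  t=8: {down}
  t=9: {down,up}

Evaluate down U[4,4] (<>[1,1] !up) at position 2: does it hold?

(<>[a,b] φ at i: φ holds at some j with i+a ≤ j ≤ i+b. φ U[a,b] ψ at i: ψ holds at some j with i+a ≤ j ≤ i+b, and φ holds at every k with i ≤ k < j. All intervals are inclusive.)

Need some j in [6,6] with <>[1,1] !up, and down at every k in [2,j-1].
  j=6: <>[1,1] !up holds; down holds at every k in [2,5] → satisfied.

Holds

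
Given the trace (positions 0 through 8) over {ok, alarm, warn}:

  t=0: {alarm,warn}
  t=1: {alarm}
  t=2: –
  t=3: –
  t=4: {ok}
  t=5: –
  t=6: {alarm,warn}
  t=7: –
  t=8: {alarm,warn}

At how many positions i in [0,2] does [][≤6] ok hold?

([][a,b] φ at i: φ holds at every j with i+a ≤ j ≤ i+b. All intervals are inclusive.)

0

Evaluate at each i in [0,2]:
  i=0: ✗ (fails at j=0)
  i=1: ✗ (fails at j=1)
  i=2: ✗ (fails at j=2)
Positions where it holds: {} → 0.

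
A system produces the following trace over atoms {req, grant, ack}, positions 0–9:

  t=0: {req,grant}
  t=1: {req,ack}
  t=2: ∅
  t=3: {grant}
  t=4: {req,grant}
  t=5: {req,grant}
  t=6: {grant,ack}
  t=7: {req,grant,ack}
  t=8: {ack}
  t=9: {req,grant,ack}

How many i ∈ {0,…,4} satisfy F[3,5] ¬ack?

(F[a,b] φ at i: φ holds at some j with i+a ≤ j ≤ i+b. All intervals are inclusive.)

3

Evaluate at each i in [0,4]:
  i=0: ✓ (witness j=3)
  i=1: ✓ (witness j=4)
  i=2: ✓ (witness j=5)
  i=3: ✗ (none in [6,8])
  i=4: ✗ (none in [7,9])
Positions where it holds: {0, 1, 2} → 3.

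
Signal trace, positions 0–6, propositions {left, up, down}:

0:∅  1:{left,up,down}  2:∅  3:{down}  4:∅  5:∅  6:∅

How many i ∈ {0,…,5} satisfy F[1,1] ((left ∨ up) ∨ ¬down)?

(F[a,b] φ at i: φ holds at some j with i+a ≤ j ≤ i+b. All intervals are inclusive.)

Evaluate at each i in [0,5]:
  i=0: ✓ (witness j=1)
  i=1: ✓ (witness j=2)
  i=2: ✗ (none in [3,3])
  i=3: ✓ (witness j=4)
  i=4: ✓ (witness j=5)
  i=5: ✓ (witness j=6)
Positions where it holds: {0, 1, 3, 4, 5} → 5.

5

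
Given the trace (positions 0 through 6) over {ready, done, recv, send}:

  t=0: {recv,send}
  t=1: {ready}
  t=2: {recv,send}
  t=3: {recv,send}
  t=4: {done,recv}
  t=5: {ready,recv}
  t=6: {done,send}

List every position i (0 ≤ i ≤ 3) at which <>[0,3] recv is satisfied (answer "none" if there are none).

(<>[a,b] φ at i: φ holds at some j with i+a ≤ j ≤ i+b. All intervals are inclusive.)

Evaluate at each i in [0,3]:
  i=0: ✓ (witness j=0)
  i=1: ✓ (witness j=2)
  i=2: ✓ (witness j=2)
  i=3: ✓ (witness j=3)

0, 1, 2, 3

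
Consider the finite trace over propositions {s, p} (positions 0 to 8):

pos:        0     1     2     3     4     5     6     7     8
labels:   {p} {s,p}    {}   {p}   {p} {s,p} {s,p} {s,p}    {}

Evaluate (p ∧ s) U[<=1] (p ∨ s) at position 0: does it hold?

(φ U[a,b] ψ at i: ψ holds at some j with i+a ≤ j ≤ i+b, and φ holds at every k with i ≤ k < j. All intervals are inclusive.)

Need some j in [0,1] with (p ∨ s), and (p ∧ s) at every k in [0,j-1].
  j=0: (p ∨ s) holds; no prefix to check → satisfied.

Holds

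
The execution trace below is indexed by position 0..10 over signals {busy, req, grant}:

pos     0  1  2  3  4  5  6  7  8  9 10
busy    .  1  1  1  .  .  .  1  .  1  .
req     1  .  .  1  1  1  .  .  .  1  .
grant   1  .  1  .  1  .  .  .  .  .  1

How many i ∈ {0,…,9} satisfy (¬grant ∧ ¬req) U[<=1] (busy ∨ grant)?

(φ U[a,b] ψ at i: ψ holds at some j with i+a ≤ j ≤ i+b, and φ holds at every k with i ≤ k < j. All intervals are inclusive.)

9

Evaluate at each i in [0,9]:
  i=0: ✓ (rhs at j=0)
  i=1: ✓ (rhs at j=1)
  i=2: ✓ (rhs at j=2)
  i=3: ✓ (rhs at j=3)
  i=4: ✓ (rhs at j=4)
  i=5: ✗ (no rhs in [5,6])
  i=6: ✓ (rhs at j=7; lhs holds on [6,6])
  i=7: ✓ (rhs at j=7)
  i=8: ✓ (rhs at j=9; lhs holds on [8,8])
  i=9: ✓ (rhs at j=9)
Positions where it holds: {0, 1, 2, 3, 4, 6, 7, 8, 9} → 9.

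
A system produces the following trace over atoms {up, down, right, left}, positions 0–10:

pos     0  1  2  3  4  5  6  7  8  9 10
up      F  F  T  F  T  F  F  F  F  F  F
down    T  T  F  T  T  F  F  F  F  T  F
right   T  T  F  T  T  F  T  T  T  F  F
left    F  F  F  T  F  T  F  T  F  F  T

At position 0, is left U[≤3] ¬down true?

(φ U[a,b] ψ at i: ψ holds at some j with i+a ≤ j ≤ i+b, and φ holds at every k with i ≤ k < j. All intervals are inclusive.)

Need some j in [0,3] with ¬down, and left at every k in [0,j-1].
  j=0: ¬down false.
  j=1: ¬down false.
  j=2: ¬down holds, but left fails at k=0 → not this j.
  j=3: ¬down false.
No j in the window works → until fails.

False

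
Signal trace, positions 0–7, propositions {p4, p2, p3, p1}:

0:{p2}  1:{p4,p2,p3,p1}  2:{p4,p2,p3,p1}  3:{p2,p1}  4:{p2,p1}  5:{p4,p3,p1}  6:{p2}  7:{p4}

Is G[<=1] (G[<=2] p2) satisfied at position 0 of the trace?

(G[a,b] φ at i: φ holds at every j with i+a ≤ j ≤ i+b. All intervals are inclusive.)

Check G[<=2] p2 at every j in [0,1]:
  j=0: holds on [0,2]
  j=1: holds on [1,3]
All positions satisfy it → formula holds.

Yes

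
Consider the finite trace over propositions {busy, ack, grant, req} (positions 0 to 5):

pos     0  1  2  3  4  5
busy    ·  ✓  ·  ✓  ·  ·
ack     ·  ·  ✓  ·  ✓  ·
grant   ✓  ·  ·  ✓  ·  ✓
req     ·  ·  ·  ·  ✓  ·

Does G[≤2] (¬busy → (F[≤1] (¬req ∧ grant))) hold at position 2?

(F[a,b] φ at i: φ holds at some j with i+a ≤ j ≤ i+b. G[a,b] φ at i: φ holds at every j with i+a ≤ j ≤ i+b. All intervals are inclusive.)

Holds

Check (¬busy → (F[≤1] (¬req ∧ grant))) at every j in [2,4]:
  j=2: antecedent true; consequent holds (witness at 3) → ✓
  j=3: antecedent false → ✓
  j=4: antecedent true; consequent holds (witness at 5) → ✓
All positions satisfy it → formula holds.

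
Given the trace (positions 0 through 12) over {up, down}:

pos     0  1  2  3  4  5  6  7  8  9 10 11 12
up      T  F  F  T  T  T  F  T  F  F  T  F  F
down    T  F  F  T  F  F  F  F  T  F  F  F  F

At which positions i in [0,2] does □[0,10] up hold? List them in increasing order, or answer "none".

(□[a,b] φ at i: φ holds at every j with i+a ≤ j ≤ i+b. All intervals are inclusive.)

Evaluate at each i in [0,2]:
  i=0: ✗ (fails at j=1)
  i=1: ✗ (fails at j=1)
  i=2: ✗ (fails at j=2)

none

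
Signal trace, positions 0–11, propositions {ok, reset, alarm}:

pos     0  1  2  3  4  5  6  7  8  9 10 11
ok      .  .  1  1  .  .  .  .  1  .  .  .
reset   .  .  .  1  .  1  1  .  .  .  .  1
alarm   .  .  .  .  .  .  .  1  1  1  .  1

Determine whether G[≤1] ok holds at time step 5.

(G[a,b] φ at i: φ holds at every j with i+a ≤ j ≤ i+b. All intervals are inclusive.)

False

Check ok at every j in [5,6]:
  j=5: false
  j=6: false
Fails at j=5 → formula fails.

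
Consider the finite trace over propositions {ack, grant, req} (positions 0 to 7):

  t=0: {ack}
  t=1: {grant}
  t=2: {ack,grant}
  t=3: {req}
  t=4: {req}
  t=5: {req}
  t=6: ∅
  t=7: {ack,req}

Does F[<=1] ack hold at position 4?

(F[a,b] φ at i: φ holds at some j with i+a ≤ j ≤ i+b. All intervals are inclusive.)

No

Check ack at each j in [4,5]:
  j=4: false
  j=5: false
No position in the window satisfies it → formula fails.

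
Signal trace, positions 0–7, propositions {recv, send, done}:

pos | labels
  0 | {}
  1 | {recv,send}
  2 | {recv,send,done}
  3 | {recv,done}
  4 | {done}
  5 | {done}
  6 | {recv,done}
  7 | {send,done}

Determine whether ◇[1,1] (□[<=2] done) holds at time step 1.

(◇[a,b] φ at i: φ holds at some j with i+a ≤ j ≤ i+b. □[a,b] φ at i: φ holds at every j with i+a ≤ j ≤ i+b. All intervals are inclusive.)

Holds

Check □[<=2] done at each j in [2,2]:
  j=2: holds on [2,4]
Found at j=2 → formula holds.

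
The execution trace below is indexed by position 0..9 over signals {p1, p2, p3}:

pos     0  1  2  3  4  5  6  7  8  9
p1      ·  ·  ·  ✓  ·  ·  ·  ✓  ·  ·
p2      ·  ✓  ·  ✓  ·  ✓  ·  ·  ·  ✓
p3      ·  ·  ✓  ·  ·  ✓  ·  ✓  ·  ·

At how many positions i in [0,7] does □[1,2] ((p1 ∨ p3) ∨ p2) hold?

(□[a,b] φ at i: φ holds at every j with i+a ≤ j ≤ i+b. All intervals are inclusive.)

2

Evaluate at each i in [0,7]:
  i=0: ✓ (all of [1,2])
  i=1: ✓ (all of [2,3])
  i=2: ✗ (fails at j=4)
  i=3: ✗ (fails at j=4)
  i=4: ✗ (fails at j=6)
  i=5: ✗ (fails at j=6)
  i=6: ✗ (fails at j=8)
  i=7: ✗ (fails at j=8)
Positions where it holds: {0, 1} → 2.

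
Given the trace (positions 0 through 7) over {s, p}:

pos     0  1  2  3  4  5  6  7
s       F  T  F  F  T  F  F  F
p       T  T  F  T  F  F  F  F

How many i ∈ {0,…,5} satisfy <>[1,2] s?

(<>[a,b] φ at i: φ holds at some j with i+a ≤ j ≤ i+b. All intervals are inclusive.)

3

Evaluate at each i in [0,5]:
  i=0: ✓ (witness j=1)
  i=1: ✗ (none in [2,3])
  i=2: ✓ (witness j=4)
  i=3: ✓ (witness j=4)
  i=4: ✗ (none in [5,6])
  i=5: ✗ (none in [6,7])
Positions where it holds: {0, 2, 3} → 3.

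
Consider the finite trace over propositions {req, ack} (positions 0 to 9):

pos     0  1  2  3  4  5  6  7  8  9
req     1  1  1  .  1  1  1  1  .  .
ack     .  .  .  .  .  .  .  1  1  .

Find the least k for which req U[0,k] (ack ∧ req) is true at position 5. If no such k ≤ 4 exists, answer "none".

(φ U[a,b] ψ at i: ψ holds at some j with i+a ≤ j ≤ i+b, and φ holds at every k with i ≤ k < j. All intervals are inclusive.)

2

Need earliest j ≥ 5 with (ack ∧ req), and req at every k in [5,j-1].
  j=5: rhs fails.
  j=6: rhs fails.
  j=7: rhs holds; lhs holds on [5,6]. k = 2.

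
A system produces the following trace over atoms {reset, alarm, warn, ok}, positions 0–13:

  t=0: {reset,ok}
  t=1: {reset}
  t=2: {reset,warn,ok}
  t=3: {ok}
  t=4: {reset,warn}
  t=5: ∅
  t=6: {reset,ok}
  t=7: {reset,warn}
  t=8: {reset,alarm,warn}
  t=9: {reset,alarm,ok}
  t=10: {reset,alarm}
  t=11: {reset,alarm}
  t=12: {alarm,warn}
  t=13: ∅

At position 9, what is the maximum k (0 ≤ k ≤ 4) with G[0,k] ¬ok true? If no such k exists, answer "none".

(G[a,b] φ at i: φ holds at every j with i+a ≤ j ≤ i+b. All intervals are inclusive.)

¬ok must hold from j=9 onward; find where it first fails.
  j=9: fails → no k works.

none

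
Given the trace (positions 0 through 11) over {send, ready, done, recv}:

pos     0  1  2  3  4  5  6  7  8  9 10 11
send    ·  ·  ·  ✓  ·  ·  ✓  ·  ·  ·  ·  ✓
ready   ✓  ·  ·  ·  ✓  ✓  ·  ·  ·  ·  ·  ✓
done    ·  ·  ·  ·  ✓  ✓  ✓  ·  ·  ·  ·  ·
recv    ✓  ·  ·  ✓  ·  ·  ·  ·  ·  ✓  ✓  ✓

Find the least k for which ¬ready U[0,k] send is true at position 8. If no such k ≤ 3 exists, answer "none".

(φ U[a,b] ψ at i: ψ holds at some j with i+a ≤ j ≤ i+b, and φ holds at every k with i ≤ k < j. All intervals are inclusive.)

Need earliest j ≥ 8 with send, and ¬ready at every k in [8,j-1].
  j=8: rhs fails.
  j=9: rhs fails.
  j=10: rhs fails.
  j=11: rhs holds; lhs holds on [8,10]. k = 3.

3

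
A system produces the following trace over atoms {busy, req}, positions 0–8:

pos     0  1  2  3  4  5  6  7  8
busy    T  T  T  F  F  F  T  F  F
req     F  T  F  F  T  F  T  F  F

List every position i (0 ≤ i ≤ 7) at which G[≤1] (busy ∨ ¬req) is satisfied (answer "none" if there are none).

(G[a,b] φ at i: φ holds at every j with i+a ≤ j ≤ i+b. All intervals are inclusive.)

Evaluate at each i in [0,7]:
  i=0: ✓ (all of [0,1])
  i=1: ✓ (all of [1,2])
  i=2: ✓ (all of [2,3])
  i=3: ✗ (fails at j=4)
  i=4: ✗ (fails at j=4)
  i=5: ✓ (all of [5,6])
  i=6: ✓ (all of [6,7])
  i=7: ✓ (all of [7,8])

0, 1, 2, 5, 6, 7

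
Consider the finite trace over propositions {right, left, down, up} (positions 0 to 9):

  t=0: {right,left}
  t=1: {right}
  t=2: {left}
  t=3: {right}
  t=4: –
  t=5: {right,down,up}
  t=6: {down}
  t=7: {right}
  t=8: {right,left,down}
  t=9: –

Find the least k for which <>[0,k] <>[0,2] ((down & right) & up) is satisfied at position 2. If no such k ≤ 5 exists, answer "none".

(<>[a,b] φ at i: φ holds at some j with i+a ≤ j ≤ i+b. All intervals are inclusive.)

1

Scan j = 2,3,… for <>[0,2] ((down & right) & up):
  j=2: fails
  j=3: holds
First hit at j=3, so smallest k = 3-2 = 1.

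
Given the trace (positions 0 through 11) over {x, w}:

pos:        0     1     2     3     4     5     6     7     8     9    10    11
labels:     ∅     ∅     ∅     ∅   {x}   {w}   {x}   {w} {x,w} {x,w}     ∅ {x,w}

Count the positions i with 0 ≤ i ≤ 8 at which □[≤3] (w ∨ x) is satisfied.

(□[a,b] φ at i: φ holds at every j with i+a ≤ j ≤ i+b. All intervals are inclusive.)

3

Evaluate at each i in [0,8]:
  i=0: ✗ (fails at j=0)
  i=1: ✗ (fails at j=1)
  i=2: ✗ (fails at j=2)
  i=3: ✗ (fails at j=3)
  i=4: ✓ (all of [4,7])
  i=5: ✓ (all of [5,8])
  i=6: ✓ (all of [6,9])
  i=7: ✗ (fails at j=10)
  i=8: ✗ (fails at j=10)
Positions where it holds: {4, 5, 6} → 3.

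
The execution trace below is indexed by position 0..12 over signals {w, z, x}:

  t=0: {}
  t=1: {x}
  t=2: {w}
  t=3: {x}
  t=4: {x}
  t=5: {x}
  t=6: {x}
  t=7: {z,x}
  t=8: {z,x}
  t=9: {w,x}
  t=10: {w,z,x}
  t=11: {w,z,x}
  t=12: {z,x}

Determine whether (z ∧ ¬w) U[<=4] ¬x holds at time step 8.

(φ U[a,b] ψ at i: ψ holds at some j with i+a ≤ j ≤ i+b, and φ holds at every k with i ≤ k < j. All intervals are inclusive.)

Need some j in [8,12] with ¬x, and (z ∧ ¬w) at every k in [8,j-1].
  j=8: ¬x false.
  j=9: ¬x false.
  j=10: ¬x false.
  j=11: ¬x false.
  j=12: ¬x false.
No j in the window works → until fails.

Does not hold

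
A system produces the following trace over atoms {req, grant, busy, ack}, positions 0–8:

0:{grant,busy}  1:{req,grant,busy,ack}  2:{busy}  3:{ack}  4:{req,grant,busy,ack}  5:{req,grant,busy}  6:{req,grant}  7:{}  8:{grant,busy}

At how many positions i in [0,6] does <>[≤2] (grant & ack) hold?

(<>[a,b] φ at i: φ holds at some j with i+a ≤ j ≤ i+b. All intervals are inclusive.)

Evaluate at each i in [0,6]:
  i=0: ✓ (witness j=1)
  i=1: ✓ (witness j=1)
  i=2: ✓ (witness j=4)
  i=3: ✓ (witness j=4)
  i=4: ✓ (witness j=4)
  i=5: ✗ (none in [5,7])
  i=6: ✗ (none in [6,8])
Positions where it holds: {0, 1, 2, 3, 4} → 5.

5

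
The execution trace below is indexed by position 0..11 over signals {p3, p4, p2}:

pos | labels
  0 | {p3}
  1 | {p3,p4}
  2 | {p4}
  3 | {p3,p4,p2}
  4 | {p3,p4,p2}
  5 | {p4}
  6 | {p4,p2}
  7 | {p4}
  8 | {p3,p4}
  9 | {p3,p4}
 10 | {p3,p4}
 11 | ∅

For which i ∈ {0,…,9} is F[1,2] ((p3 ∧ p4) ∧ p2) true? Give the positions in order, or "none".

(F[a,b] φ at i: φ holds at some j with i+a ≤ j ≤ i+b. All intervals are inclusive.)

1, 2, 3

Evaluate at each i in [0,9]:
  i=0: ✗ (none in [1,2])
  i=1: ✓ (witness j=3)
  i=2: ✓ (witness j=3)
  i=3: ✓ (witness j=4)
  i=4: ✗ (none in [5,6])
  i=5: ✗ (none in [6,7])
  i=6: ✗ (none in [7,8])
  i=7: ✗ (none in [8,9])
  i=8: ✗ (none in [9,10])
  i=9: ✗ (none in [10,11])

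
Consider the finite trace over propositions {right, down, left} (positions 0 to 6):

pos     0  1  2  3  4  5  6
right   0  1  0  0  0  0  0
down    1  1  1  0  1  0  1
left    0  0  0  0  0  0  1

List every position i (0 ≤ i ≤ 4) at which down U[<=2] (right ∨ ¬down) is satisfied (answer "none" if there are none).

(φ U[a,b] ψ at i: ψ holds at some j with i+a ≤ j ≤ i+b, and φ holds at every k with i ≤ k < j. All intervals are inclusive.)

Evaluate at each i in [0,4]:
  i=0: ✓ (rhs at j=1; lhs holds on [0,0])
  i=1: ✓ (rhs at j=1)
  i=2: ✓ (rhs at j=3; lhs holds on [2,2])
  i=3: ✓ (rhs at j=3)
  i=4: ✓ (rhs at j=5; lhs holds on [4,4])

0, 1, 2, 3, 4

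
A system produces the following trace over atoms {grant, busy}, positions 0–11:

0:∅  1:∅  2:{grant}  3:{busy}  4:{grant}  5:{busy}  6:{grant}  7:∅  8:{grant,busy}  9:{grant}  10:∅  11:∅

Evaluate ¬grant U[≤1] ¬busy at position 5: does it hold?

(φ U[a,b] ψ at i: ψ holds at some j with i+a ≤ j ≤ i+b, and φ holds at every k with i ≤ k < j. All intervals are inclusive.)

Need some j in [5,6] with ¬busy, and ¬grant at every k in [5,j-1].
  j=5: ¬busy false.
  j=6: ¬busy holds; ¬grant holds at every k in [5,5] → satisfied.

Holds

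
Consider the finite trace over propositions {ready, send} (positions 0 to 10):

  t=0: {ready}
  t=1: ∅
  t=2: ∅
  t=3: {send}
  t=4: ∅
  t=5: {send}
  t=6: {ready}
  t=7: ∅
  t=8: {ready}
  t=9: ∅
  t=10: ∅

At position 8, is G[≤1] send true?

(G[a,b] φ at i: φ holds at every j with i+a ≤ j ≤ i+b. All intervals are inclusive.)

Check send at every j in [8,9]:
  j=8: false
  j=9: false
Fails at j=8 → formula fails.

False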